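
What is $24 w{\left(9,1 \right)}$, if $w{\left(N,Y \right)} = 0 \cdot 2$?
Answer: $0$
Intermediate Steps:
$w{\left(N,Y \right)} = 0$
$24 w{\left(9,1 \right)} = 24 \cdot 0 = 0$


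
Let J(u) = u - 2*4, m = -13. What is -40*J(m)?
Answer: 840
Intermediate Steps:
J(u) = -8 + u (J(u) = u - 8 = -8 + u)
-40*J(m) = -40*(-8 - 13) = -40*(-21) = 840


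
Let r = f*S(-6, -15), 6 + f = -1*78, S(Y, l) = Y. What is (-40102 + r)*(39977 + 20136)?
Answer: -2380354574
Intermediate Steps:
f = -84 (f = -6 - 1*78 = -6 - 78 = -84)
r = 504 (r = -84*(-6) = 504)
(-40102 + r)*(39977 + 20136) = (-40102 + 504)*(39977 + 20136) = -39598*60113 = -2380354574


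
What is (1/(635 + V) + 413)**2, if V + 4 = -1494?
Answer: 127033790724/744769 ≈ 1.7057e+5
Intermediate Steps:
V = -1498 (V = -4 - 1494 = -1498)
(1/(635 + V) + 413)**2 = (1/(635 - 1498) + 413)**2 = (1/(-863) + 413)**2 = (-1/863 + 413)**2 = (356418/863)**2 = 127033790724/744769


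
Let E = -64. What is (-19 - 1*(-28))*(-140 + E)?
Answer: -1836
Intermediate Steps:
(-19 - 1*(-28))*(-140 + E) = (-19 - 1*(-28))*(-140 - 64) = (-19 + 28)*(-204) = 9*(-204) = -1836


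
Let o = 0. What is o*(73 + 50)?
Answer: 0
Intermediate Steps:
o*(73 + 50) = 0*(73 + 50) = 0*123 = 0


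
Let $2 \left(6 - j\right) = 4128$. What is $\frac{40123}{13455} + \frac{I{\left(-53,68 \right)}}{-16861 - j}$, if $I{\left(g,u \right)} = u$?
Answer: $\frac{593025829}{199174365} \approx 2.9774$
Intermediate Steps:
$j = -2058$ ($j = 6 - 2064 = -2058$)
$\frac{40123}{13455} + \frac{I{\left(-53,68 \right)}}{-16861 - j} = \frac{40123}{13455} + \frac{68}{-16861 - -2058} = 40123 \cdot \frac{1}{13455} + \frac{68}{-16861 + 2058} = \frac{40123}{13455} + \frac{68}{-14803} = \frac{40123}{13455} + 68 \left(- \frac{1}{14803}\right) = \frac{40123}{13455} - \frac{68}{14803} = \frac{593025829}{199174365}$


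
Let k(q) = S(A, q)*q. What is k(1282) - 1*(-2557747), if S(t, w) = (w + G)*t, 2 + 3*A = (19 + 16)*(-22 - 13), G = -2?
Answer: -668594893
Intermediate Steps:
A = -409 (A = -⅔ + ((19 + 16)*(-22 - 13))/3 = -⅔ + (35*(-35))/3 = -⅔ + (⅓)*(-1225) = -⅔ - 1225/3 = -409)
S(t, w) = t*(-2 + w) (S(t, w) = (w - 2)*t = (-2 + w)*t = t*(-2 + w))
k(q) = q*(818 - 409*q) (k(q) = (-409*(-2 + q))*q = (818 - 409*q)*q = q*(818 - 409*q))
k(1282) - 1*(-2557747) = 409*1282*(2 - 1*1282) - 1*(-2557747) = 409*1282*(2 - 1282) + 2557747 = 409*1282*(-1280) + 2557747 = -671152640 + 2557747 = -668594893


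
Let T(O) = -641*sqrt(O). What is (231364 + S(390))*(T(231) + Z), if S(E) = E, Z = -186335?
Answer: -43183881590 - 148554314*sqrt(231) ≈ -4.5442e+10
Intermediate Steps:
(231364 + S(390))*(T(231) + Z) = (231364 + 390)*(-641*sqrt(231) - 186335) = 231754*(-186335 - 641*sqrt(231)) = -43183881590 - 148554314*sqrt(231)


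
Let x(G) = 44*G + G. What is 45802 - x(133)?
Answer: 39817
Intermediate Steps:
x(G) = 45*G
45802 - x(133) = 45802 - 45*133 = 45802 - 1*5985 = 45802 - 5985 = 39817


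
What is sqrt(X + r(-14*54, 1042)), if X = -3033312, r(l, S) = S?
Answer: I*sqrt(3032270) ≈ 1741.3*I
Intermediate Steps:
sqrt(X + r(-14*54, 1042)) = sqrt(-3033312 + 1042) = sqrt(-3032270) = I*sqrt(3032270)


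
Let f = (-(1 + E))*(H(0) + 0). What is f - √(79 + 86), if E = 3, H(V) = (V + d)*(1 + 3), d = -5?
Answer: 80 - √165 ≈ 67.155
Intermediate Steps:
H(V) = -20 + 4*V (H(V) = (V - 5)*(1 + 3) = (-5 + V)*4 = -20 + 4*V)
f = 80 (f = (-(1 + 3))*((-20 + 4*0) + 0) = (-1*4)*((-20 + 0) + 0) = -4*(-20 + 0) = -4*(-20) = 80)
f - √(79 + 86) = 80 - √(79 + 86) = 80 - √165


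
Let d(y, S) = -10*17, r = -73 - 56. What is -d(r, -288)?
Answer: 170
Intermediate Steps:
r = -129
d(y, S) = -170
-d(r, -288) = -1*(-170) = 170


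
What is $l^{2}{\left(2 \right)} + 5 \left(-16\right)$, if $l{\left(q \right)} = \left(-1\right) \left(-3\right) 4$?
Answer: $64$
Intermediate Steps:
$l{\left(q \right)} = 12$ ($l{\left(q \right)} = 3 \cdot 4 = 12$)
$l^{2}{\left(2 \right)} + 5 \left(-16\right) = 12^{2} + 5 \left(-16\right) = 144 - 80 = 64$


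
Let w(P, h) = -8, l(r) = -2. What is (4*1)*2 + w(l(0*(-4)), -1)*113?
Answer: -896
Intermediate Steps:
(4*1)*2 + w(l(0*(-4)), -1)*113 = (4*1)*2 - 8*113 = 4*2 - 904 = 8 - 904 = -896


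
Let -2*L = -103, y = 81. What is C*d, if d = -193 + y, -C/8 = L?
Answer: 46144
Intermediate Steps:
L = 103/2 (L = -½*(-103) = 103/2 ≈ 51.500)
C = -412 (C = -8*103/2 = -412)
d = -112 (d = -193 + 81 = -112)
C*d = -412*(-112) = 46144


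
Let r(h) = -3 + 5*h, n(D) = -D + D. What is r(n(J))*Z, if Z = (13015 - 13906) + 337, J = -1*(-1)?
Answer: 1662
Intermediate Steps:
J = 1
n(D) = 0
Z = -554 (Z = -891 + 337 = -554)
r(n(J))*Z = (-3 + 5*0)*(-554) = (-3 + 0)*(-554) = -3*(-554) = 1662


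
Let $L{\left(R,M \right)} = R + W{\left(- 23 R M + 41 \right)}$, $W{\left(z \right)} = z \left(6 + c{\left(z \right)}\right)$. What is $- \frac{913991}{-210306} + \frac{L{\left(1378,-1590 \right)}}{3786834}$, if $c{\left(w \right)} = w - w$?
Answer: $\frac{3724986429111}{44244106178} \approx 84.192$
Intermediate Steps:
$c{\left(w \right)} = 0$
$W{\left(z \right)} = 6 z$ ($W{\left(z \right)} = z \left(6 + 0\right) = z 6 = 6 z$)
$L{\left(R,M \right)} = 246 + R - 138 M R$ ($L{\left(R,M \right)} = R + 6 \left(- 23 R M + 41\right) = R + 6 \left(- 23 M R + 41\right) = R + 6 \left(41 - 23 M R\right) = R - \left(-246 + 138 M R\right) = 246 + R - 138 M R$)
$- \frac{913991}{-210306} + \frac{L{\left(1378,-1590 \right)}}{3786834} = - \frac{913991}{-210306} + \frac{246 + 1378 - \left(-219420\right) 1378}{3786834} = \left(-913991\right) \left(- \frac{1}{210306}\right) + \left(246 + 1378 + 302360760\right) \frac{1}{3786834} = \frac{913991}{210306} + 302362384 \cdot \frac{1}{3786834} = \frac{913991}{210306} + \frac{151181192}{1893417} = \frac{3724986429111}{44244106178}$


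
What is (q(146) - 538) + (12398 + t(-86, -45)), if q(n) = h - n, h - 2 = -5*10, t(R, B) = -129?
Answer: 11537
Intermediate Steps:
h = -48 (h = 2 - 5*10 = 2 - 50 = -48)
q(n) = -48 - n
(q(146) - 538) + (12398 + t(-86, -45)) = ((-48 - 1*146) - 538) + (12398 - 129) = ((-48 - 146) - 538) + 12269 = (-194 - 538) + 12269 = -732 + 12269 = 11537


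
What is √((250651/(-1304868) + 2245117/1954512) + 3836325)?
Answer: √24558638140658527286929261/2530139052 ≈ 1958.7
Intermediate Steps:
√((250651/(-1304868) + 2245117/1954512) + 3836325) = √((250651*(-1/1304868) + 2245117*(1/1954512)) + 3836325) = √((-250651/1304868 + 320731/279216) + 3836325) = √(29043820741/30361668624 + 3836325) = √(116477257427787541/30361668624) = √24558638140658527286929261/2530139052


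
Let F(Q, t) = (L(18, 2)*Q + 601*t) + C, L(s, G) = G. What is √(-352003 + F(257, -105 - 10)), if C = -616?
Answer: 2*I*√105305 ≈ 649.01*I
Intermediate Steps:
F(Q, t) = -616 + 2*Q + 601*t (F(Q, t) = (2*Q + 601*t) - 616 = -616 + 2*Q + 601*t)
√(-352003 + F(257, -105 - 10)) = √(-352003 + (-616 + 2*257 + 601*(-105 - 10))) = √(-352003 + (-616 + 514 + 601*(-115))) = √(-352003 + (-616 + 514 - 69115)) = √(-352003 - 69217) = √(-421220) = 2*I*√105305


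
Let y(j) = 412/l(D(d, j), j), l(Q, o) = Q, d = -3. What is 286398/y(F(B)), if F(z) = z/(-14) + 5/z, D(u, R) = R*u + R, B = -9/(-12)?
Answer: -7575909/824 ≈ -9194.1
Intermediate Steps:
B = ¾ (B = -9*(-1/12) = ¾ ≈ 0.75000)
D(u, R) = R + R*u
F(z) = 5/z - z/14 (F(z) = z*(-1/14) + 5/z = -z/14 + 5/z = 5/z - z/14)
y(j) = -206/j (y(j) = 412/((j*(1 - 3))) = 412/((j*(-2))) = 412/((-2*j)) = 412*(-1/(2*j)) = -206/j)
286398/y(F(B)) = 286398/((-206/(5/(¾) - 1/14*¾))) = 286398/((-206/(5*(4/3) - 3/56))) = 286398/((-206/(20/3 - 3/56))) = 286398/((-206/1111/168)) = 286398/((-206*168/1111)) = 286398/(-34608/1111) = 286398*(-1111/34608) = -7575909/824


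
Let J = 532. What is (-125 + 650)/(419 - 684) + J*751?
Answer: 21175091/53 ≈ 3.9953e+5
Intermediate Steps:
(-125 + 650)/(419 - 684) + J*751 = (-125 + 650)/(419 - 684) + 532*751 = 525/(-265) + 399532 = 525*(-1/265) + 399532 = -105/53 + 399532 = 21175091/53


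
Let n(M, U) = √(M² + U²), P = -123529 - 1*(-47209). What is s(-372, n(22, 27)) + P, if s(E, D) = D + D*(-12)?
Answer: -76320 - 11*√1213 ≈ -76703.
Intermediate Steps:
P = -76320 (P = -123529 + 47209 = -76320)
s(E, D) = -11*D (s(E, D) = D - 12*D = -11*D)
s(-372, n(22, 27)) + P = -11*√(22² + 27²) - 76320 = -11*√(484 + 729) - 76320 = -11*√1213 - 76320 = -76320 - 11*√1213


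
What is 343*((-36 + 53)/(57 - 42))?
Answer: 5831/15 ≈ 388.73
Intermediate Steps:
343*((-36 + 53)/(57 - 42)) = 343*(17/15) = 5831/15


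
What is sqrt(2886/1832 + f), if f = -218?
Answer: I*sqrt(45398105)/458 ≈ 14.711*I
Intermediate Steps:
sqrt(2886/1832 + f) = sqrt(2886/1832 - 218) = sqrt(2886*(1/1832) - 218) = sqrt(1443/916 - 218) = sqrt(-198245/916) = I*sqrt(45398105)/458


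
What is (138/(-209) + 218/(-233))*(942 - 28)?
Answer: -71032424/48697 ≈ -1458.7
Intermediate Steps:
(138/(-209) + 218/(-233))*(942 - 28) = (138*(-1/209) + 218*(-1/233))*914 = (-138/209 - 218/233)*914 = -77716/48697*914 = -71032424/48697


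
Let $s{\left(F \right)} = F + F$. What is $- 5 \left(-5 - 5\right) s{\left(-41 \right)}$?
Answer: $-4100$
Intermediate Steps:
$s{\left(F \right)} = 2 F$
$- 5 \left(-5 - 5\right) s{\left(-41 \right)} = - 5 \left(-5 - 5\right) 2 \left(-41\right) = \left(-5\right) \left(-10\right) \left(-82\right) = 50 \left(-82\right) = -4100$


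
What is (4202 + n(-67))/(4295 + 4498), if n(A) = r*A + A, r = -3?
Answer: 4336/8793 ≈ 0.49312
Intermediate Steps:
n(A) = -2*A (n(A) = -3*A + A = -2*A)
(4202 + n(-67))/(4295 + 4498) = (4202 - 2*(-67))/(4295 + 4498) = (4202 + 134)/8793 = 4336*(1/8793) = 4336/8793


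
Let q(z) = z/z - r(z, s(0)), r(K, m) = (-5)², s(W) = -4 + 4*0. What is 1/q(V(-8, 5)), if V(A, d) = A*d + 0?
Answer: -1/24 ≈ -0.041667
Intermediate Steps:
s(W) = -4 (s(W) = -4 + 0 = -4)
r(K, m) = 25
V(A, d) = A*d
q(z) = -24 (q(z) = z/z - 1*25 = 1 - 25 = -24)
1/q(V(-8, 5)) = 1/(-24) = -1/24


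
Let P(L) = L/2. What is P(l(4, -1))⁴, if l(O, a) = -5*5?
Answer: 390625/16 ≈ 24414.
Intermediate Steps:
l(O, a) = -25
P(L) = L/2 (P(L) = L*(½) = L/2)
P(l(4, -1))⁴ = ((½)*(-25))⁴ = (-25/2)⁴ = 390625/16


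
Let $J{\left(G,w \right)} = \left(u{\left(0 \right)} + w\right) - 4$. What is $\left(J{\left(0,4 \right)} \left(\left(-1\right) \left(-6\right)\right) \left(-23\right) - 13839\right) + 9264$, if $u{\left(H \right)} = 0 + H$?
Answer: $-4575$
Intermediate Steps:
$u{\left(H \right)} = H$
$J{\left(G,w \right)} = -4 + w$ ($J{\left(G,w \right)} = \left(0 + w\right) - 4 = w - 4 = -4 + w$)
$\left(J{\left(0,4 \right)} \left(\left(-1\right) \left(-6\right)\right) \left(-23\right) - 13839\right) + 9264 = \left(\left(-4 + 4\right) \left(\left(-1\right) \left(-6\right)\right) \left(-23\right) - 13839\right) + 9264 = \left(0 \cdot 6 \left(-23\right) - 13839\right) + 9264 = \left(0 \left(-23\right) - 13839\right) + 9264 = \left(0 - 13839\right) + 9264 = -13839 + 9264 = -4575$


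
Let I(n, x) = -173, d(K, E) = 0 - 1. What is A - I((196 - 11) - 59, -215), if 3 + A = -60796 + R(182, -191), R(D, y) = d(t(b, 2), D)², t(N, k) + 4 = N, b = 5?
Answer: -60625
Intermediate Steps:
t(N, k) = -4 + N
d(K, E) = -1
R(D, y) = 1 (R(D, y) = (-1)² = 1)
A = -60798 (A = -3 + (-60796 + 1) = -3 - 60795 = -60798)
A - I((196 - 11) - 59, -215) = -60798 - 1*(-173) = -60798 + 173 = -60625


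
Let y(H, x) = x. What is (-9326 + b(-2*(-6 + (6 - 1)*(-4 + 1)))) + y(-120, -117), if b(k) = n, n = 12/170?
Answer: -802649/85 ≈ -9442.9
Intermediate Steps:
n = 6/85 (n = 12*(1/170) = 6/85 ≈ 0.070588)
b(k) = 6/85
(-9326 + b(-2*(-6 + (6 - 1)*(-4 + 1)))) + y(-120, -117) = (-9326 + 6/85) - 117 = -792704/85 - 117 = -802649/85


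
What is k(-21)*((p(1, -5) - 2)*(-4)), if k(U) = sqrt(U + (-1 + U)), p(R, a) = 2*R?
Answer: 0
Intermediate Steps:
k(U) = sqrt(-1 + 2*U)
k(-21)*((p(1, -5) - 2)*(-4)) = sqrt(-1 + 2*(-21))*((2*1 - 2)*(-4)) = sqrt(-1 - 42)*((2 - 2)*(-4)) = sqrt(-43)*(0*(-4)) = (I*sqrt(43))*0 = 0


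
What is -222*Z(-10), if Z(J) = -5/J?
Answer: -111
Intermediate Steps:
-222*Z(-10) = -(-1110)/(-10) = -(-1110)*(-1)/10 = -222*½ = -111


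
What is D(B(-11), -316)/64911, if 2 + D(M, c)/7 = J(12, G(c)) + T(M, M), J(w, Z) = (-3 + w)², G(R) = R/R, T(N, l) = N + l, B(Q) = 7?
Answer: 31/3091 ≈ 0.010029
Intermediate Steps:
G(R) = 1
D(M, c) = 553 + 14*M (D(M, c) = -14 + 7*((-3 + 12)² + (M + M)) = -14 + 7*(9² + 2*M) = -14 + 7*(81 + 2*M) = -14 + (567 + 14*M) = 553 + 14*M)
D(B(-11), -316)/64911 = (553 + 14*7)/64911 = (553 + 98)*(1/64911) = 651*(1/64911) = 31/3091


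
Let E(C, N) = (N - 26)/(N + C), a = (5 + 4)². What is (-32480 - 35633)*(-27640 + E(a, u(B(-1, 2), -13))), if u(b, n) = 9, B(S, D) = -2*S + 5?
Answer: 169439056721/90 ≈ 1.8827e+9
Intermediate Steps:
a = 81 (a = 9² = 81)
B(S, D) = 5 - 2*S
E(C, N) = (-26 + N)/(C + N)
(-32480 - 35633)*(-27640 + E(a, u(B(-1, 2), -13))) = (-32480 - 35633)*(-27640 + (-26 + 9)/(81 + 9)) = -68113*(-27640 - 17/90) = -68113*(-2487617/90) = 169439056721/90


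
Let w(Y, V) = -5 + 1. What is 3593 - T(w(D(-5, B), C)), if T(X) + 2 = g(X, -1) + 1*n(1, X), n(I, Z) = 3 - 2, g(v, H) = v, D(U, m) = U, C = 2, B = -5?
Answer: 3598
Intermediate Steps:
w(Y, V) = -4
n(I, Z) = 1
T(X) = -1 + X (T(X) = -2 + (X + 1*1) = -2 + (X + 1) = -2 + (1 + X) = -1 + X)
3593 - T(w(D(-5, B), C)) = 3593 - (-1 - 4) = 3593 - 1*(-5) = 3593 + 5 = 3598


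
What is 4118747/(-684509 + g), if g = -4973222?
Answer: -4118747/5657731 ≈ -0.72799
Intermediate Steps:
4118747/(-684509 + g) = 4118747/(-684509 - 4973222) = 4118747/(-5657731) = 4118747*(-1/5657731) = -4118747/5657731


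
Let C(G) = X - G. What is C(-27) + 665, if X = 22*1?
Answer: 714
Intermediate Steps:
X = 22
C(G) = 22 - G
C(-27) + 665 = (22 - 1*(-27)) + 665 = (22 + 27) + 665 = 49 + 665 = 714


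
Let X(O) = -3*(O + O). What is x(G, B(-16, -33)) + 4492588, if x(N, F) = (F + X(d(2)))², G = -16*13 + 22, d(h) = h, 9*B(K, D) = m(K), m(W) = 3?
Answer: 40434517/9 ≈ 4.4927e+6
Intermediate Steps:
B(K, D) = ⅓ (B(K, D) = (⅑)*3 = ⅓)
X(O) = -6*O
G = -186 (G = -208 + 22 = -186)
x(N, F) = (-12 + F)² (x(N, F) = (F - 6*2)² = (F - 12)² = (-12 + F)²)
x(G, B(-16, -33)) + 4492588 = (-12 + ⅓)² + 4492588 = (-35/3)² + 4492588 = 1225/9 + 4492588 = 40434517/9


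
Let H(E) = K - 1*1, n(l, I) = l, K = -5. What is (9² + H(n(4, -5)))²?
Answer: 5625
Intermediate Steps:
H(E) = -6 (H(E) = -5 - 1*1 = -5 - 1 = -6)
(9² + H(n(4, -5)))² = (9² - 6)² = (81 - 6)² = 75² = 5625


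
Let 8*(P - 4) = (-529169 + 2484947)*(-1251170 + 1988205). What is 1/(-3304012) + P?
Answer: 148833024104365848/826003 ≈ 1.8018e+11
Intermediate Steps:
P = 720738419131/4 (P = 4 + ((-529169 + 2484947)*(-1251170 + 1988205))/8 = 4 + (1955778*737035)/8 = 4 + (⅛)*1441476838230 = 4 + 720738419115/4 = 720738419131/4 ≈ 1.8018e+11)
1/(-3304012) + P = 1/(-3304012) + 720738419131/4 = -1/3304012 + 720738419131/4 = 148833024104365848/826003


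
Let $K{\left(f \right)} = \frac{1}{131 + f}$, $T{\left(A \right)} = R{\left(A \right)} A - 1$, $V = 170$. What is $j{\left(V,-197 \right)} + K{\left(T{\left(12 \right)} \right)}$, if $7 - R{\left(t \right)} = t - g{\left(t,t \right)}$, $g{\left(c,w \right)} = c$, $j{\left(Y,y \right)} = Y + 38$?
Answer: $\frac{44513}{214} \approx 208.0$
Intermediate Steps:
$j{\left(Y,y \right)} = 38 + Y$
$R{\left(t \right)} = 7$ ($R{\left(t \right)} = 7 - \left(t - t\right) = 7 - 0 = 7 + 0 = 7$)
$T{\left(A \right)} = -1 + 7 A$ ($T{\left(A \right)} = 7 A - 1 = -1 + 7 A$)
$j{\left(V,-197 \right)} + K{\left(T{\left(12 \right)} \right)} = \left(38 + 170\right) + \frac{1}{131 + \left(-1 + 7 \cdot 12\right)} = 208 + \frac{1}{131 + \left(-1 + 84\right)} = 208 + \frac{1}{131 + 83} = 208 + \frac{1}{214} = \frac{44513}{214}$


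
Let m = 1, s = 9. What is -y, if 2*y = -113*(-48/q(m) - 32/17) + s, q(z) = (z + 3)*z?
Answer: -26821/34 ≈ -788.85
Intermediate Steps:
q(z) = z*(3 + z) (q(z) = (3 + z)*z = z*(3 + z))
y = 26821/34 (y = (-113*(-48/(3 + 1) - 32/17) + 9)/2 = (-113*(-48/(1*4) - 32*1/17) + 9)/2 = (-113*(-48/4 - 32/17) + 9)/2 = (-113*(-48*¼ - 32/17) + 9)/2 = (-113*(-12 - 32/17) + 9)/2 = (-113*(-236/17) + 9)/2 = (26668/17 + 9)/2 = (½)*(26821/17) = 26821/34 ≈ 788.85)
-y = -1*26821/34 = -26821/34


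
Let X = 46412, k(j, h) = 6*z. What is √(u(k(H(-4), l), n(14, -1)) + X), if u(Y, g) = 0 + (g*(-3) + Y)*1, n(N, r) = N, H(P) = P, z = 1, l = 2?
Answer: 2*√11594 ≈ 215.35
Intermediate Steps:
k(j, h) = 6 (k(j, h) = 6*1 = 6)
u(Y, g) = Y - 3*g (u(Y, g) = 0 + (-3*g + Y)*1 = 0 + (Y - 3*g)*1 = 0 + (Y - 3*g) = Y - 3*g)
√(u(k(H(-4), l), n(14, -1)) + X) = √((6 - 3*14) + 46412) = √((6 - 42) + 46412) = √(-36 + 46412) = √46376 = 2*√11594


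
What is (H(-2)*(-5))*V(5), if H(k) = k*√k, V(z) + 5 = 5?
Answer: 0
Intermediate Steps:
V(z) = 0 (V(z) = -5 + 5 = 0)
H(k) = k^(3/2)
(H(-2)*(-5))*V(5) = ((-2)^(3/2)*(-5))*0 = (-2*I*√2*(-5))*0 = (10*I*√2)*0 = 0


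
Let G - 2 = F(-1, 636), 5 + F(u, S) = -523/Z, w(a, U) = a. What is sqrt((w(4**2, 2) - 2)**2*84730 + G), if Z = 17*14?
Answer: 3*sqrt(104521238346)/238 ≈ 4075.2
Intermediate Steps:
Z = 238
F(u, S) = -1713/238 (F(u, S) = -5 - 523/238 = -1713/238)
G = -1237/238 (G = 2 - 1713/238 = -1237/238 ≈ -5.1975)
sqrt((w(4**2, 2) - 2)**2*84730 + G) = sqrt((4**2 - 2)**2*84730 - 1237/238) = sqrt((16 - 2)**2*84730 - 1237/238) = sqrt(14**2*84730 - 1237/238) = sqrt(196*84730 - 1237/238) = sqrt(16607080 - 1237/238) = sqrt(3952483803/238) = 3*sqrt(104521238346)/238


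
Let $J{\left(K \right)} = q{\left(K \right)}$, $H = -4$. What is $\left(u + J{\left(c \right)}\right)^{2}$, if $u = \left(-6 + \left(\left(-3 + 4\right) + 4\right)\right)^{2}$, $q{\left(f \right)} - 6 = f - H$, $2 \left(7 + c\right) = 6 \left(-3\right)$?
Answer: $25$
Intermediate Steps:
$c = -16$ ($c = -7 + \frac{6 \left(-3\right)}{2} = -7 + \frac{1}{2} \left(-18\right) = -7 - 9 = -16$)
$q{\left(f \right)} = 10 + f$ ($q{\left(f \right)} = 6 + \left(f - -4\right) = 6 + \left(f + 4\right) = 6 + \left(4 + f\right) = 10 + f$)
$J{\left(K \right)} = 10 + K$
$u = 1$ ($u = \left(-6 + \left(1 + 4\right)\right)^{2} = \left(-6 + 5\right)^{2} = \left(-1\right)^{2} = 1$)
$\left(u + J{\left(c \right)}\right)^{2} = \left(1 + \left(10 - 16\right)\right)^{2} = \left(1 - 6\right)^{2} = \left(-5\right)^{2} = 25$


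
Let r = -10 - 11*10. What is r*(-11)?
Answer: 1320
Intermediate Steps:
r = -120 (r = -10 - 110 = -120)
r*(-11) = -120*(-11) = 1320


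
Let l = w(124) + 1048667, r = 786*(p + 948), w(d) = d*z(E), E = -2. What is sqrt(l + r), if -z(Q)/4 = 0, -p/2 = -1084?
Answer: sqrt(3497843) ≈ 1870.3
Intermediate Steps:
p = 2168 (p = -2*(-1084) = 2168)
z(Q) = 0 (z(Q) = -4*0 = 0)
w(d) = 0 (w(d) = d*0 = 0)
r = 2449176 (r = 786*(2168 + 948) = 786*3116 = 2449176)
l = 1048667 (l = 0 + 1048667 = 1048667)
sqrt(l + r) = sqrt(1048667 + 2449176) = sqrt(3497843)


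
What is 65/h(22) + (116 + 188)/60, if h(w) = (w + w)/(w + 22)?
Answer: 1051/15 ≈ 70.067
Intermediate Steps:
h(w) = 2*w/(22 + w) (h(w) = (2*w)/(22 + w) = 2*w/(22 + w))
65/h(22) + (116 + 188)/60 = 65/((2*22/(22 + 22))) + (116 + 188)/60 = 65/((2*22/44)) + 304*(1/60) = 65/((2*22*(1/44))) + 76/15 = 65/1 + 76/15 = 65*1 + 76/15 = 65 + 76/15 = 1051/15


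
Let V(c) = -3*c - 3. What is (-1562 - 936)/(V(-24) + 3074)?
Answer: -2498/3143 ≈ -0.79478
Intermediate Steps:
V(c) = -3 - 3*c
(-1562 - 936)/(V(-24) + 3074) = (-1562 - 936)/((-3 - 3*(-24)) + 3074) = -2498/((-3 + 72) + 3074) = -2498/(69 + 3074) = -2498/3143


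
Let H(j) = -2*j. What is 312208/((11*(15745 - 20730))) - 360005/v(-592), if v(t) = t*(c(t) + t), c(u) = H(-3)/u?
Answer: -25832082387/3843604490 ≈ -6.7208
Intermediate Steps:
c(u) = 6/u (c(u) = (-2*(-3))/u = 6/u)
v(t) = t*(t + 6/t) (v(t) = t*(6/t + t) = t*(t + 6/t))
312208/((11*(15745 - 20730))) - 360005/v(-592) = 312208/((11*(15745 - 20730))) - 360005/(6 + (-592)²) = 312208/((11*(-4985))) - 360005/(6 + 350464) = 312208/(-54835) - 360005/350470 = 312208*(-1/54835) - 360005*1/350470 = -312208/54835 - 72001/70094 = -25832082387/3843604490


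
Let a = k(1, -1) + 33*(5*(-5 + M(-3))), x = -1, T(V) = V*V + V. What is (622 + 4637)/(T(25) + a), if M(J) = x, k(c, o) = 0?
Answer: -5259/340 ≈ -15.468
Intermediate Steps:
T(V) = V + V**2 (T(V) = V**2 + V = V + V**2)
M(J) = -1
a = -990 (a = 0 + 33*(5*(-5 - 1)) = 0 + 33*(5*(-6)) = 0 + 33*(-30) = 0 - 990 = -990)
(622 + 4637)/(T(25) + a) = (622 + 4637)/(25*(1 + 25) - 990) = 5259/(25*26 - 990) = 5259/(650 - 990) = 5259/(-340) = 5259*(-1/340) = -5259/340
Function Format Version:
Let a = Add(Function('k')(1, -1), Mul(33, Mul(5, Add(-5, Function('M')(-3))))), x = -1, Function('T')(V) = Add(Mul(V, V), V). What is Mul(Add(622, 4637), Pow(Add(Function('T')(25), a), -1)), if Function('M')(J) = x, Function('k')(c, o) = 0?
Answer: Rational(-5259, 340) ≈ -15.468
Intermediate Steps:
Function('T')(V) = Add(V, Pow(V, 2)) (Function('T')(V) = Add(Pow(V, 2), V) = Add(V, Pow(V, 2)))
Function('M')(J) = -1
a = -990 (a = Add(0, Mul(33, Mul(5, Add(-5, -1)))) = Add(0, Mul(33, Mul(5, -6))) = Add(0, Mul(33, -30)) = Add(0, -990) = -990)
Mul(Add(622, 4637), Pow(Add(Function('T')(25), a), -1)) = Mul(Add(622, 4637), Pow(Add(Mul(25, Add(1, 25)), -990), -1)) = Mul(5259, Pow(Add(Mul(25, 26), -990), -1)) = Mul(5259, Pow(Add(650, -990), -1)) = Mul(5259, Pow(-340, -1)) = Mul(5259, Rational(-1, 340)) = Rational(-5259, 340)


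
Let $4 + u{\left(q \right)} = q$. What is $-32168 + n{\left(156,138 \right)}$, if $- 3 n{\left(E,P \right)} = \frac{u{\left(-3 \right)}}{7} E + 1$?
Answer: $- \frac{96349}{3} \approx -32116.0$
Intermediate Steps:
$u{\left(q \right)} = -4 + q$
$n{\left(E,P \right)} = - \frac{1}{3} + \frac{E}{3}$ ($n{\left(E,P \right)} = - \frac{\frac{-4 - 3}{7} E + 1}{3} = - \frac{\left(-7\right) \frac{1}{7} E + 1}{3} = - \frac{- E + 1}{3} = - \frac{1 - E}{3} = - \frac{1}{3} + \frac{E}{3}$)
$-32168 + n{\left(156,138 \right)} = -32168 + \left(- \frac{1}{3} + \frac{1}{3} \cdot 156\right) = -32168 + \left(- \frac{1}{3} + 52\right) = -32168 + \frac{155}{3} = - \frac{96349}{3}$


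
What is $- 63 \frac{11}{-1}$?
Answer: $693$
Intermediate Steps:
$- 63 \frac{11}{-1} = - 63 \cdot 11 \left(-1\right) = \left(-63\right) \left(-11\right) = 693$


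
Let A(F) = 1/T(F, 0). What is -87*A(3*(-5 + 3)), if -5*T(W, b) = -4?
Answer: -435/4 ≈ -108.75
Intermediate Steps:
T(W, b) = ⅘ (T(W, b) = -⅕*(-4) = ⅘)
A(F) = 5/4 (A(F) = 1/(⅘) = 5/4)
-87*A(3*(-5 + 3)) = -87*5/4 = -435/4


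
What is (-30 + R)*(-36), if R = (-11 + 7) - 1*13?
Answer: 1692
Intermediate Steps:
R = -17 (R = -4 - 13 = -17)
(-30 + R)*(-36) = (-30 - 17)*(-36) = -47*(-36) = 1692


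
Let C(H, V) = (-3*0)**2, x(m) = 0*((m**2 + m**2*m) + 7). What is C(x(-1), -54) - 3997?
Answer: -3997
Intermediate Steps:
x(m) = 0 (x(m) = 0*((m**2 + m**3) + 7) = 0*(7 + m**2 + m**3) = 0)
C(H, V) = 0 (C(H, V) = 0**2 = 0)
C(x(-1), -54) - 3997 = 0 - 3997 = -3997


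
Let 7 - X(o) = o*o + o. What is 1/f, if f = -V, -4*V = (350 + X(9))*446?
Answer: 2/59541 ≈ 3.3590e-5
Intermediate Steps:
X(o) = 7 - o - o² (X(o) = 7 - (o*o + o) = 7 - (o² + o) = 7 - (o + o²) = 7 + (-o - o²) = 7 - o - o²)
V = -59541/2 (V = -(350 + (7 - 1*9 - 1*9²))*446/4 = -(350 + (7 - 9 - 1*81))*446/4 = -(350 + (7 - 9 - 81))*446/4 = -(350 - 83)*446/4 = -267*446/4 = -¼*119082 = -59541/2 ≈ -29771.)
f = 59541/2 (f = -1*(-59541/2) = 59541/2 ≈ 29771.)
1/f = 1/(59541/2) = 2/59541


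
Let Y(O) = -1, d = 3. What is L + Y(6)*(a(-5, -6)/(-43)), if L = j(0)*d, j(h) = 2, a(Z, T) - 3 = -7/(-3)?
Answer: 790/129 ≈ 6.1240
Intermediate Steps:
a(Z, T) = 16/3 (a(Z, T) = 3 - 7/(-3) = 3 - 7*(-1/3) = 3 + 7/3 = 16/3)
L = 6 (L = 2*3 = 6)
L + Y(6)*(a(-5, -6)/(-43)) = 6 - 16/(3*(-43)) = 6 - 16*(-1)/(3*43) = 6 - 1*(-16/129) = 6 + 16/129 = 790/129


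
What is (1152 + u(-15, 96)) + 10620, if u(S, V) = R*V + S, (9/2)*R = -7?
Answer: 34823/3 ≈ 11608.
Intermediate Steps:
R = -14/9 (R = (2/9)*(-7) = -14/9 ≈ -1.5556)
u(S, V) = S - 14*V/9 (u(S, V) = -14*V/9 + S = S - 14*V/9)
(1152 + u(-15, 96)) + 10620 = (1152 + (-15 - 14/9*96)) + 10620 = (1152 + (-15 - 448/3)) + 10620 = (1152 - 493/3) + 10620 = 2963/3 + 10620 = 34823/3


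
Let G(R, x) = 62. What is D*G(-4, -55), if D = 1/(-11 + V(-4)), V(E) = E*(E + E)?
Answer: 62/21 ≈ 2.9524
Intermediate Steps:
V(E) = 2*E**2 (V(E) = E*(2*E) = 2*E**2)
D = 1/21 (D = 1/(-11 + 2*(-4)**2) = 1/(-11 + 2*16) = 1/(-11 + 32) = 1/21 ≈ 0.047619)
D*G(-4, -55) = (1/21)*62 = 62/21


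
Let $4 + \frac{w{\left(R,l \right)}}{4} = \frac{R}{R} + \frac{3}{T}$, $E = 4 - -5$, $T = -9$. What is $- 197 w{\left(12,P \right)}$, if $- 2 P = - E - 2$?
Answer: $\frac{7880}{3} \approx 2626.7$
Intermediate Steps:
$E = 9$ ($E = 4 + 5 = 9$)
$P = \frac{11}{2}$ ($P = - \frac{\left(-1\right) 9 - 2}{2} = - \frac{-9 - 2}{2} = \left(- \frac{1}{2}\right) \left(-11\right) = \frac{11}{2} \approx 5.5$)
$w{\left(R,l \right)} = - \frac{40}{3}$ ($w{\left(R,l \right)} = -16 + 4 \left(\frac{R}{R} + \frac{3}{-9}\right) = -16 + 4 \left(1 + 3 \left(- \frac{1}{9}\right)\right) = -16 + 4 \left(1 - \frac{1}{3}\right) = -16 + 4 \cdot \frac{2}{3} = -16 + \frac{8}{3} = - \frac{40}{3}$)
$- 197 w{\left(12,P \right)} = \left(-197\right) \left(- \frac{40}{3}\right) = \frac{7880}{3}$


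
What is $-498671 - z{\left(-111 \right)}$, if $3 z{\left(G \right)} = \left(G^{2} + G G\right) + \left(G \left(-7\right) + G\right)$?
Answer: $-507107$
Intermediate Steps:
$z{\left(G \right)} = - 2 G + \frac{2 G^{2}}{3}$ ($z{\left(G \right)} = \frac{\left(G^{2} + G G\right) + \left(G \left(-7\right) + G\right)}{3} = \frac{\left(G^{2} + G^{2}\right) + \left(- 7 G + G\right)}{3} = \frac{2 G^{2} - 6 G}{3} = \frac{- 6 G + 2 G^{2}}{3} = - 2 G + \frac{2 G^{2}}{3}$)
$-498671 - z{\left(-111 \right)} = -498671 - \frac{2}{3} \left(-111\right) \left(-3 - 111\right) = -498671 - \frac{2}{3} \left(-111\right) \left(-114\right) = -498671 - 8436 = -507107$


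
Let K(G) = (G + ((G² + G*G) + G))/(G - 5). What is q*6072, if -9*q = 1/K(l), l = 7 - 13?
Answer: 5566/45 ≈ 123.69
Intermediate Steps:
l = -6
K(G) = (2*G + 2*G²)/(-5 + G) (K(G) = (G + ((G² + G²) + G))/(-5 + G) = (G + (2*G² + G))/(-5 + G) = (G + (G + 2*G²))/(-5 + G) = (2*G + 2*G²)/(-5 + G))
q = 11/540 (q = -(-(-5 - 6)/(12*(1 - 6)))/9 = -1/(9*(2*(-6)*(-5)/(-11))) = -1/(9*(2*(-6)*(-1/11)*(-5))) = -1/(9*(-60/11)) = -⅑*(-11/60) = 11/540 ≈ 0.020370)
q*6072 = (11/540)*6072 = 5566/45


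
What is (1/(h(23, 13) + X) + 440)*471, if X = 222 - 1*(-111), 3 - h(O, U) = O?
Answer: 64866591/313 ≈ 2.0724e+5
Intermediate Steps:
h(O, U) = 3 - O
X = 333 (X = 222 + 111 = 333)
(1/(h(23, 13) + X) + 440)*471 = (1/((3 - 1*23) + 333) + 440)*471 = (1/((3 - 23) + 333) + 440)*471 = (1/(-20 + 333) + 440)*471 = (1/313 + 440)*471 = (137721/313)*471 = 64866591/313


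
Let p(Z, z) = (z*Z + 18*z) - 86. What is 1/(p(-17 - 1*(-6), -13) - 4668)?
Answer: -1/4845 ≈ -0.00020640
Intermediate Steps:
p(Z, z) = -86 + 18*z + Z*z (p(Z, z) = (Z*z + 18*z) - 86 = (18*z + Z*z) - 86 = -86 + 18*z + Z*z)
1/(p(-17 - 1*(-6), -13) - 4668) = 1/((-86 + 18*(-13) + (-17 - 1*(-6))*(-13)) - 4668) = 1/((-86 - 234 + (-17 + 6)*(-13)) - 4668) = 1/((-86 - 234 - 11*(-13)) - 4668) = 1/((-86 - 234 + 143) - 4668) = 1/(-177 - 4668) = 1/(-4845) = -1/4845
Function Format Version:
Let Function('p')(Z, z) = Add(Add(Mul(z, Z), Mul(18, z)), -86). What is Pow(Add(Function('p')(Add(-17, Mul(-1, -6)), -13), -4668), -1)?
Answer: Rational(-1, 4845) ≈ -0.00020640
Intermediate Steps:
Function('p')(Z, z) = Add(-86, Mul(18, z), Mul(Z, z)) (Function('p')(Z, z) = Add(Add(Mul(Z, z), Mul(18, z)), -86) = Add(Add(Mul(18, z), Mul(Z, z)), -86) = Add(-86, Mul(18, z), Mul(Z, z)))
Pow(Add(Function('p')(Add(-17, Mul(-1, -6)), -13), -4668), -1) = Pow(Add(Add(-86, Mul(18, -13), Mul(Add(-17, Mul(-1, -6)), -13)), -4668), -1) = Pow(Add(Add(-86, -234, Mul(Add(-17, 6), -13)), -4668), -1) = Pow(Add(Add(-86, -234, Mul(-11, -13)), -4668), -1) = Pow(Add(Add(-86, -234, 143), -4668), -1) = Pow(Add(-177, -4668), -1) = Pow(-4845, -1) = Rational(-1, 4845)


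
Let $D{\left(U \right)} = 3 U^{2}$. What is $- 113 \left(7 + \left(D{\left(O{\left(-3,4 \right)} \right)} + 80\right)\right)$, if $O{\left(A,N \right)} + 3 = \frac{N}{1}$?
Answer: $-10170$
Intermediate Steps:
$O{\left(A,N \right)} = -3 + N$ ($O{\left(A,N \right)} = -3 + \frac{N}{1} = -3 + N 1 = -3 + N$)
$- 113 \left(7 + \left(D{\left(O{\left(-3,4 \right)} \right)} + 80\right)\right) = - 113 \left(7 + \left(3 \left(-3 + 4\right)^{2} + 80\right)\right) = - 113 \left(7 + \left(3 \cdot 1^{2} + 80\right)\right) = - 113 \left(7 + \left(3 \cdot 1 + 80\right)\right) = - 113 \left(7 + \left(3 + 80\right)\right) = - 113 \left(7 + 83\right) = \left(-113\right) 90 = -10170$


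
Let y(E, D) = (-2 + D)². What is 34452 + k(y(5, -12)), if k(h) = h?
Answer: 34648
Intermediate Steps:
34452 + k(y(5, -12)) = 34452 + (-2 - 12)² = 34452 + (-14)² = 34452 + 196 = 34648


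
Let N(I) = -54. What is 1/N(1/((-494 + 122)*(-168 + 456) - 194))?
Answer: -1/54 ≈ -0.018519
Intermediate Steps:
1/N(1/((-494 + 122)*(-168 + 456) - 194)) = 1/(-54) = -1/54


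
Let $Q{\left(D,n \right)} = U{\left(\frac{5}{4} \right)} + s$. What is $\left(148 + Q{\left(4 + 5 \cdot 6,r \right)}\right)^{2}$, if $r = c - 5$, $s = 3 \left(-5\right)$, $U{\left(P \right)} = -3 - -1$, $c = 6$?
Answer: $17161$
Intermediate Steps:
$U{\left(P \right)} = -2$ ($U{\left(P \right)} = -3 + 1 = -2$)
$s = -15$
$r = 1$ ($r = 6 - 5 = 1$)
$Q{\left(D,n \right)} = -17$ ($Q{\left(D,n \right)} = -2 - 15 = -17$)
$\left(148 + Q{\left(4 + 5 \cdot 6,r \right)}\right)^{2} = \left(148 - 17\right)^{2} = 131^{2} = 17161$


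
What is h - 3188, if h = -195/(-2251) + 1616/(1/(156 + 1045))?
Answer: 4361600823/2251 ≈ 1.9376e+6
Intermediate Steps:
h = 4368777011/2251 (h = -195*(-1/2251) + 1616/(1/1201) = 195/2251 + 1616/(1/1201) = 195/2251 + 1616*1201 = 195/2251 + 1940816 = 4368777011/2251 ≈ 1.9408e+6)
h - 3188 = 4368777011/2251 - 3188 = 4361600823/2251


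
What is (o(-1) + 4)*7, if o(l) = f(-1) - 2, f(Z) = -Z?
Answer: 21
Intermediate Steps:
o(l) = -1 (o(l) = -1*(-1) - 2 = 1 - 2 = -1)
(o(-1) + 4)*7 = (-1 + 4)*7 = 3*7 = 21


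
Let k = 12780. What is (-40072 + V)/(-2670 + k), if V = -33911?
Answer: -24661/3370 ≈ -7.3178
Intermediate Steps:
(-40072 + V)/(-2670 + k) = (-40072 - 33911)/(-2670 + 12780) = -73983/10110 = -73983*1/10110 = -24661/3370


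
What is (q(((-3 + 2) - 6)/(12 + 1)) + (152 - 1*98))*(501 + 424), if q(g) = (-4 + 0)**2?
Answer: 64750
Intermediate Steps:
q(g) = 16 (q(g) = (-4)**2 = 16)
(q(((-3 + 2) - 6)/(12 + 1)) + (152 - 1*98))*(501 + 424) = (16 + (152 - 1*98))*(501 + 424) = (16 + (152 - 98))*925 = (16 + 54)*925 = 70*925 = 64750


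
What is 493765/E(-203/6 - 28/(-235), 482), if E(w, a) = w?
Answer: -696208650/47537 ≈ -14646.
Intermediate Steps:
493765/E(-203/6 - 28/(-235), 482) = 493765/(-203/6 - 28/(-235)) = 493765/(-203*⅙ - 28*(-1/235)) = 493765/(-203/6 + 28/235) = 493765/(-47537/1410) = 493765*(-1410/47537) = -696208650/47537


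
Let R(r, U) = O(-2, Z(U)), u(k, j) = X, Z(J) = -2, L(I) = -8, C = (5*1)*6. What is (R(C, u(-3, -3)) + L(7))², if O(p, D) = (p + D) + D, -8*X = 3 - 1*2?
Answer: 196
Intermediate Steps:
C = 30 (C = 5*6 = 30)
X = -⅛ (X = -(3 - 1*2)/8 = -(3 - 2)/8 = -⅛*1 = -⅛ ≈ -0.12500)
u(k, j) = -⅛
O(p, D) = p + 2*D (O(p, D) = (D + p) + D = p + 2*D)
R(r, U) = -6 (R(r, U) = -2 + 2*(-2) = -2 - 4 = -6)
(R(C, u(-3, -3)) + L(7))² = (-6 - 8)² = (-14)² = 196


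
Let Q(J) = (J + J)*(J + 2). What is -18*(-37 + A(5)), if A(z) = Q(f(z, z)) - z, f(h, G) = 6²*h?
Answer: -1178604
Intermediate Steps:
f(h, G) = 36*h
Q(J) = 2*J*(2 + J) (Q(J) = (2*J)*(2 + J) = 2*J*(2 + J))
A(z) = -z + 72*z*(2 + 36*z) (A(z) = 2*(36*z)*(2 + 36*z) - z = 72*z*(2 + 36*z) - z = -z + 72*z*(2 + 36*z))
-18*(-37 + A(5)) = -18*(-37 + 5*(143 + 2592*5)) = -18*(-37 + 5*(143 + 12960)) = -18*(-37 + 5*13103) = -18*(-37 + 65515) = -18*65478 = -1178604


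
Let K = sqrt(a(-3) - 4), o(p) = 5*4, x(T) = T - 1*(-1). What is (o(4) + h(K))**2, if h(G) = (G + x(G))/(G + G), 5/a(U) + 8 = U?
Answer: 86425/196 - 3*I*sqrt(11) ≈ 440.94 - 9.9499*I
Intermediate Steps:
a(U) = 5/(-8 + U)
x(T) = 1 + T (x(T) = T + 1 = 1 + T)
o(p) = 20
K = 7*I*sqrt(11)/11 (K = sqrt(5/(-8 - 3) - 4) = sqrt(5/(-11) - 4) = sqrt(5*(-1/11) - 4) = sqrt(-5/11 - 4) = sqrt(-49/11) = 7*I*sqrt(11)/11 ≈ 2.1106*I)
h(G) = (1 + 2*G)/(2*G) (h(G) = (G + (1 + G))/(G + G) = (1 + 2*G)/((2*G)) = (1 + 2*G)*(1/(2*G)) = (1 + 2*G)/(2*G))
(o(4) + h(K))**2 = (20 + (1/2 + 7*I*sqrt(11)/11)/((7*I*sqrt(11)/11)))**2 = (20 + (-I*sqrt(11)/7)*(1/2 + 7*I*sqrt(11)/11))**2 = (20 - I*sqrt(11)*(1/2 + 7*I*sqrt(11)/11)/7)**2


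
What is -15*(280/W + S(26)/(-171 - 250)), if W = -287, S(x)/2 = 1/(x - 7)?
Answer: 4800630/327959 ≈ 14.638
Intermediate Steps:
S(x) = 2/(-7 + x) (S(x) = 2/(x - 7) = 2/(-7 + x))
-15*(280/W + S(26)/(-171 - 250)) = -15*(280/(-287) + (2/(-7 + 26))/(-171 - 250)) = -15*(280*(-1/287) + (2/19)/(-421)) = -15*(-40/41 + (2*(1/19))*(-1/421)) = -15*(-40/41 + (2/19)*(-1/421)) = -15*(-40/41 - 2/7999) = -15*(-320042/327959) = 4800630/327959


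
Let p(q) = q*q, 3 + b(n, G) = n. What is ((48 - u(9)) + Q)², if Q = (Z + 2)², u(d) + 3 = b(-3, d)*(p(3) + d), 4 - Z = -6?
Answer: 91809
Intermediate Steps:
b(n, G) = -3 + n
Z = 10 (Z = 4 - 1*(-6) = 4 + 6 = 10)
p(q) = q²
u(d) = -57 - 6*d (u(d) = -3 + (-3 - 3)*(3² + d) = -3 - 6*(9 + d) = -3 + (-54 - 6*d) = -57 - 6*d)
Q = 144 (Q = (10 + 2)² = 12² = 144)
((48 - u(9)) + Q)² = ((48 - (-57 - 6*9)) + 144)² = ((48 - (-57 - 54)) + 144)² = ((48 - 1*(-111)) + 144)² = ((48 + 111) + 144)² = (159 + 144)² = 303² = 91809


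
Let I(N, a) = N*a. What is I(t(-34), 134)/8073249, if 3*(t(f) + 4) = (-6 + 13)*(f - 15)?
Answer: -47570/24219747 ≈ -0.0019641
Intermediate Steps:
t(f) = -39 + 7*f/3 (t(f) = -4 + ((-6 + 13)*(f - 15))/3 = -4 + (7*(-15 + f))/3 = -4 + (-105 + 7*f)/3 = -4 + (-35 + 7*f/3) = -39 + 7*f/3)
I(t(-34), 134)/8073249 = ((-39 + (7/3)*(-34))*134)/8073249 = ((-39 - 238/3)*134)*(1/8073249) = -355/3*134*(1/8073249) = -47570/3*1/8073249 = -47570/24219747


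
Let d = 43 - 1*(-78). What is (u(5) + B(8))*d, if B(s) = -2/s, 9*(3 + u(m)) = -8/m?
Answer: -74657/180 ≈ -414.76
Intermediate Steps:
u(m) = -3 - 8/(9*m) (u(m) = -3 + (-8/m)/9 = -3 - 8/(9*m))
d = 121 (d = 43 + 78 = 121)
(u(5) + B(8))*d = ((-3 - 8/9/5) - 2/8)*121 = ((-3 - 8/9*1/5) - 2*1/8)*121 = ((-3 - 8/45) - 1/4)*121 = (-143/45 - 1/4)*121 = -617/180*121 = -74657/180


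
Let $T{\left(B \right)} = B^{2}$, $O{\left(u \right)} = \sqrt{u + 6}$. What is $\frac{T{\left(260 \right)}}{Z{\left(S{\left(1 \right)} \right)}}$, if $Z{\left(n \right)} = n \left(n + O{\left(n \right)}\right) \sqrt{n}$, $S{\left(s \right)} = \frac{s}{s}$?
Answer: $- \frac{33800}{3} + \frac{33800 \sqrt{7}}{3} \approx 18542.0$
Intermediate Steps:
$O{\left(u \right)} = \sqrt{6 + u}$
$S{\left(s \right)} = 1$
$Z{\left(n \right)} = n^{\frac{3}{2}} \left(n + \sqrt{6 + n}\right)$ ($Z{\left(n \right)} = n \left(n + \sqrt{6 + n}\right) \sqrt{n} = n^{\frac{3}{2}} \left(n + \sqrt{6 + n}\right)$)
$\frac{T{\left(260 \right)}}{Z{\left(S{\left(1 \right)} \right)}} = \frac{260^{2}}{1^{\frac{3}{2}} \left(1 + \sqrt{6 + 1}\right)} = \frac{67600}{1 \left(1 + \sqrt{7}\right)} = \frac{67600}{1 + \sqrt{7}}$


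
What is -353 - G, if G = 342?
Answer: -695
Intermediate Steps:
-353 - G = -353 - 1*342 = -353 - 342 = -695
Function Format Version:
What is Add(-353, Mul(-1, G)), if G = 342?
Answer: -695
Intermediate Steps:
Add(-353, Mul(-1, G)) = Add(-353, Mul(-1, 342)) = Add(-353, -342) = -695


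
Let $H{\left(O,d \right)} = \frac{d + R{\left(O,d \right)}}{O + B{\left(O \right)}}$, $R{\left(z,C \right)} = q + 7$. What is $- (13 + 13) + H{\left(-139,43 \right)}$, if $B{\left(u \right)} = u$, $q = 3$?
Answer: $- \frac{7281}{278} \approx -26.191$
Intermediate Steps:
$R{\left(z,C \right)} = 10$ ($R{\left(z,C \right)} = 3 + 7 = 10$)
$H{\left(O,d \right)} = \frac{10 + d}{2 O}$ ($H{\left(O,d \right)} = \frac{d + 10}{O + O} = \frac{10 + d}{2 O}$)
$- (13 + 13) + H{\left(-139,43 \right)} = - (13 + 13) + \frac{10 + 43}{2 \left(-139\right)} = \left(-1\right) 26 + \frac{1}{2} \left(- \frac{1}{139}\right) 53 = -26 - \frac{53}{278} = - \frac{7281}{278}$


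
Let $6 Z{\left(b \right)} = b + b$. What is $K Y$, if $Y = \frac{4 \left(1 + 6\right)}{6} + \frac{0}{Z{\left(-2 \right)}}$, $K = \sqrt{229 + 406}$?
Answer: $\frac{14 \sqrt{635}}{3} \approx 117.6$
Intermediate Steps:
$Z{\left(b \right)} = \frac{b}{3}$ ($Z{\left(b \right)} = \frac{b + b}{6} = \frac{2 b}{6} = \frac{b}{3}$)
$K = \sqrt{635} \approx 25.199$
$Y = \frac{14}{3}$ ($Y = \frac{4 \left(1 + 6\right)}{6} + \frac{0}{\frac{1}{3} \left(-2\right)} = 4 \cdot 7 \cdot \frac{1}{6} + \frac{0}{- \frac{2}{3}} = 28 \cdot \frac{1}{6} + 0 \left(- \frac{3}{2}\right) = \frac{14}{3} + 0 = \frac{14}{3} \approx 4.6667$)
$K Y = \sqrt{635} \cdot \frac{14}{3} = \frac{14 \sqrt{635}}{3}$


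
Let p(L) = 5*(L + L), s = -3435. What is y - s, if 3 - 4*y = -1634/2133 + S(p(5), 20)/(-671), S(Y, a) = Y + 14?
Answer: 19670805475/5724972 ≈ 3436.0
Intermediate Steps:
p(L) = 10*L (p(L) = 5*(2*L) = 10*L)
S(Y, a) = 14 + Y
y = 5526655/5724972 (y = ¾ - (-1634/2133 + (14 + 10*5)/(-671))/4 = ¾ - (-1634*1/2133 + (14 + 50)*(-1/671))/4 = ¾ - (-1634/2133 + 64*(-1/671))/4 = ¾ - (-1634/2133 - 64/671)/4 = ¾ - ¼*(-1232926/1431243) = ¾ + 616463/2862486 = 5526655/5724972 ≈ 0.96536)
y - s = 5526655/5724972 - 1*(-3435) = 5526655/5724972 + 3435 = 19670805475/5724972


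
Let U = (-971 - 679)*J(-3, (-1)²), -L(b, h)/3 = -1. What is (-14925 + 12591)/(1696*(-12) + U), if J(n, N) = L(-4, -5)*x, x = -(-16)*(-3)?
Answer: -389/36208 ≈ -0.010743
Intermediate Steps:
L(b, h) = 3 (L(b, h) = -3*(-1) = 3)
x = -48 (x = -4*12 = -48)
J(n, N) = -144 (J(n, N) = 3*(-48) = -144)
U = 237600 (U = (-971 - 679)*(-144) = -1650*(-144) = 237600)
(-14925 + 12591)/(1696*(-12) + U) = (-14925 + 12591)/(1696*(-12) + 237600) = -2334/(-20352 + 237600) = -2334/217248 = -2334*1/217248 = -389/36208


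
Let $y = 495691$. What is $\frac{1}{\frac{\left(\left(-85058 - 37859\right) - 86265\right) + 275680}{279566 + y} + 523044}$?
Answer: $\frac{258419}{135164529602} \approx 1.9119 \cdot 10^{-6}$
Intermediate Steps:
$\frac{1}{\frac{\left(\left(-85058 - 37859\right) - 86265\right) + 275680}{279566 + y} + 523044} = \frac{1}{\frac{\left(\left(-85058 - 37859\right) - 86265\right) + 275680}{279566 + 495691} + 523044} = \frac{1}{\frac{\left(-122917 - 86265\right) + 275680}{775257} + 523044} = \frac{1}{\left(-209182 + 275680\right) \frac{1}{775257} + 523044} = \frac{1}{66498 \cdot \frac{1}{775257} + 523044} = \frac{1}{\frac{22166}{258419} + 523044} = \frac{1}{\frac{135164529602}{258419}} = \frac{258419}{135164529602}$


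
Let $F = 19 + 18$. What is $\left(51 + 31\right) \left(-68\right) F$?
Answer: $-206312$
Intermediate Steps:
$F = 37$
$\left(51 + 31\right) \left(-68\right) F = \left(51 + 31\right) \left(-68\right) 37 = 82 \left(-68\right) 37 = \left(-5576\right) 37 = -206312$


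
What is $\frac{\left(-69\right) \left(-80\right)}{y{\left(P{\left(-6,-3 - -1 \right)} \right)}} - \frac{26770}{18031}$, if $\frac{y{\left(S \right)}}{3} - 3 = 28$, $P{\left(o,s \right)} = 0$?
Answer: $\frac{32347170}{558961} \approx 57.87$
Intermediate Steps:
$y{\left(S \right)} = 93$ ($y{\left(S \right)} = 9 + 3 \cdot 28 = 9 + 84 = 93$)
$\frac{\left(-69\right) \left(-80\right)}{y{\left(P{\left(-6,-3 - -1 \right)} \right)}} - \frac{26770}{18031} = \frac{\left(-69\right) \left(-80\right)}{93} - \frac{26770}{18031} = 5520 \cdot \frac{1}{93} - \frac{26770}{18031} = \frac{1840}{31} - \frac{26770}{18031} = \frac{32347170}{558961}$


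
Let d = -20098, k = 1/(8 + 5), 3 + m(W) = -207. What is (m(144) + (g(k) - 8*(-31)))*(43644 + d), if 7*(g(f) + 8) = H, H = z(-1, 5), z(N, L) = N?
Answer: 4921114/7 ≈ 7.0302e+5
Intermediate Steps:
H = -1
m(W) = -210 (m(W) = -3 - 207 = -210)
k = 1/13 ≈ 0.076923
g(f) = -57/7 (g(f) = -8 + (1/7)*(-1) = -8 - 1/7 = -57/7)
(m(144) + (g(k) - 8*(-31)))*(43644 + d) = (-210 + (-57/7 - 8*(-31)))*(43644 - 20098) = (-210 + (-57/7 + 248))*23546 = (-210 + 1679/7)*23546 = (209/7)*23546 = 4921114/7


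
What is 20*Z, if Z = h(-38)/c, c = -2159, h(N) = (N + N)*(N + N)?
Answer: -115520/2159 ≈ -53.506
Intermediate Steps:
h(N) = 4*N**2 (h(N) = (2*N)*(2*N) = 4*N**2)
Z = -5776/2159 (Z = (4*(-38)**2)/(-2159) = (4*1444)*(-1/2159) = 5776*(-1/2159) = -5776/2159 ≈ -2.6753)
20*Z = 20*(-5776/2159) = -115520/2159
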